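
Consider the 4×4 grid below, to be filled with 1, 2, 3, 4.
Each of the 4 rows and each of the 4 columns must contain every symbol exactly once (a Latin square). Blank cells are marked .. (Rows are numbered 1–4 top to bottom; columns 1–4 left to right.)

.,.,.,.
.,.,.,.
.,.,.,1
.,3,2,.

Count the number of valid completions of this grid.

8

Row 1, column 1: eliminating its row and column leaves {1, 2, 3, 4}.
Row 1, column 2: eliminating its row and column leaves {1, 2, 4}.
Row 1, column 3: eliminating its row and column leaves {1, 3, 4}.
Row 1, column 4: eliminating its row and column leaves {2, 3, 4}.
Row 2, column 1: eliminating its row and column leaves {1, 2, 3, 4}.
Row 2, column 2: eliminating its row and column leaves {1, 2, 4}.
Row 2, column 3: eliminating its row and column leaves {1, 3, 4}.
Row 2, column 4: eliminating its row and column leaves {2, 3, 4}.
Row 3, column 1: eliminating its row and column leaves {2, 3, 4}.
Row 3, column 2: eliminating its row and column leaves {2, 4}.
Row 3, column 3: eliminating its row and column leaves {3, 4}.
Row 4, column 1: eliminating its row and column leaves {1, 4}.
Row 4, column 4: eliminating its row and column leaves {4}.
Enumerating the assignments across these blanks that avoid any row or column repeat gives 8 completions.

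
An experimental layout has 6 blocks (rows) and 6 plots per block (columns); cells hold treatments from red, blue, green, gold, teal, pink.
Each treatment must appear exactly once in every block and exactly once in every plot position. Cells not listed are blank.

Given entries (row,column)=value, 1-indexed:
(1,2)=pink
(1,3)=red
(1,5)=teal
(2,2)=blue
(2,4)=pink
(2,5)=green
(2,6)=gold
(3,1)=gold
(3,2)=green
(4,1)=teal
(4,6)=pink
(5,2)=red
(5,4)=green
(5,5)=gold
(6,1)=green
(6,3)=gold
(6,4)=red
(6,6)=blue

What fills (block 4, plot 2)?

gold

Block 4 already has {teal, pink} and plot 2 already has {red, blue, green, pink}, so block 4, plot 2 must be gold.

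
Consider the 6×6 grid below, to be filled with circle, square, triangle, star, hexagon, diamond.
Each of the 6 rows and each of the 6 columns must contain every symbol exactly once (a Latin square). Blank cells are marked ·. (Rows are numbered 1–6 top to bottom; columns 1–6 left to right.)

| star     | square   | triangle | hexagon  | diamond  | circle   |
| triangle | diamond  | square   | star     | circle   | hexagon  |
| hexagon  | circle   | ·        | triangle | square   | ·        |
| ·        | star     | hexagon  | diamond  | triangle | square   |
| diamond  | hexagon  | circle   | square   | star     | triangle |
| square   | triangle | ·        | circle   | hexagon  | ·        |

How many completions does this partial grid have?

2

Row 3, column 3: eliminating its row and column leaves {star, diamond}.
Row 3, column 6: eliminating its row and column leaves {star, diamond}.
Row 4, column 1: eliminating its row and column leaves {circle}.
Row 6, column 3: eliminating its row and column leaves {star, diamond}.
Row 6, column 6: eliminating its row and column leaves {star, diamond}.
Enumerating the assignments across these blanks that avoid any row or column repeat gives 2 completions.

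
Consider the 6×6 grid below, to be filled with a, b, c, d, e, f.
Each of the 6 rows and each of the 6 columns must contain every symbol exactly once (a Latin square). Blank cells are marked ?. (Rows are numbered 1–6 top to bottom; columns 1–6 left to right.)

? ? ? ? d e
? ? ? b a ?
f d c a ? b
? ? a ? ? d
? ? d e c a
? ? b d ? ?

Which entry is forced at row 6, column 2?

Row 1, column 3: row 1 has {d, e} and column 3 has {a, b, c, d}, leaving only f.
Row 1, column 4: row 1 has {d, e, f} and column 4 has {a, b, d, e}, leaving only c.
Row 2, column 3: row 2 has {a, b} and column 3 has {a, b, c, d, f}, leaving only e.
Row 3, column 5: row 3 has {a, b, c, d, f} and column 5 has {a, c, d}, leaving only e.
Row 4, column 4: row 4 has {a, d} and column 4 has {a, b, c, d, e}, leaving only f.
Row 4, column 5: row 4 has {a, d, f} and column 5 has {a, c, d, e}, leaving only b.
Row 5, column 1: row 5 has {a, c, d, e} and column 1 has {f}, leaving only b.
Row 1, column 1: row 1 has {c, d, e, f} and column 1 has {b, f}, leaving only a.
Row 1, column 2: row 1 has {a, c, d, e, f} and column 2 has {d}, leaving only b.
Row 5, column 2: row 5 has {a, b, c, d, e} and column 2 has {b, d}, leaving only f.
Row 2, column 2: row 2 has {a, b, e} and column 2 has {b, d, f}, leaving only c.
Row 2, column 1: row 2 has {a, b, c, e} and column 1 has {a, b, f}, leaving only d.
Row 2, column 6: row 2 has {a, b, c, d, e} and column 6 has {a, b, d, e}, leaving only f.
Row 4, column 2: row 4 has {a, b, d, f} and column 2 has {b, c, d, f}, leaving only e.
Row 6 already has {b, d} and column 2 already has {b, c, d, e, f}, so row 6, column 2 must be a.

a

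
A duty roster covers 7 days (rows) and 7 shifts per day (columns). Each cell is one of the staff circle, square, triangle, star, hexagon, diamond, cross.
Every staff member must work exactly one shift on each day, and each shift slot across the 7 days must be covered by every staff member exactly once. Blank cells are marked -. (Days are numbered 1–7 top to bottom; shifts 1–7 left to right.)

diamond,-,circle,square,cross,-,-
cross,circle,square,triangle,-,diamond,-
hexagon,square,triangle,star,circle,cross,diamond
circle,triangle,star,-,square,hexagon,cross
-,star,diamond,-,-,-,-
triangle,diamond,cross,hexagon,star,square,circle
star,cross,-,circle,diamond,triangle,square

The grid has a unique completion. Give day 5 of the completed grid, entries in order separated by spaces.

square star diamond cross triangle circle hexagon

Day 5, shift 1: day 5 has {star, diamond} and shift 1 has {circle, triangle, star, hexagon, diamond, cross}, leaving only square.
Day 5, shift 4: day 5 has {square, star, diamond} and shift 4 has {circle, square, triangle, star, hexagon}, leaving only cross.
Day 5, shift 6: day 5 has {square, star, diamond, cross} and shift 6 has {square, triangle, hexagon, diamond, cross}, leaving only circle.
Day 1, shift 2: day 1 has {circle, square, diamond, cross} and shift 2 has {circle, square, triangle, star, diamond, cross}, leaving only hexagon.
Day 1, shift 6: day 1 has {circle, square, hexagon, diamond, cross} and shift 6 has {circle, square, triangle, hexagon, diamond, cross}, leaving only star.
Day 1, shift 7: day 1 has {circle, square, star, hexagon, diamond, cross} and shift 7 has {circle, square, diamond, cross}, leaving only triangle.
Day 5, shift 7: day 5 has {circle, square, star, diamond, cross} and shift 7 has {circle, square, triangle, diamond, cross}, leaving only hexagon.
Day 5, shift 5: day 5 has {circle, square, star, hexagon, diamond, cross} and shift 5 has {circle, square, star, diamond, cross}, leaving only triangle.
So day 5 reads: square star diamond cross triangle circle hexagon.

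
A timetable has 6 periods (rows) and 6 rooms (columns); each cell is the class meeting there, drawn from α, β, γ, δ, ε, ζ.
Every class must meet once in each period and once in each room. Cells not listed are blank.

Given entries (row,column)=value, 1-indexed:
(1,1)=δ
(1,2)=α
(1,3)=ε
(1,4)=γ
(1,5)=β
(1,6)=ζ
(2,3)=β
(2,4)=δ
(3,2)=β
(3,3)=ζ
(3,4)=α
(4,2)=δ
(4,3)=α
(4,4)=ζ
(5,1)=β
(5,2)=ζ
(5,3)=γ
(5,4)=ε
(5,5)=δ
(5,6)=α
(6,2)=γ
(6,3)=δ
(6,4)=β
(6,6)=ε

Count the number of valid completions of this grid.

4

Period 2, room 1: eliminating its period and room leaves {α, γ, ε, ζ}.
Period 2, room 2: eliminating its period and room leaves {ε}.
Period 2, room 5: eliminating its period and room leaves {α, γ, ε, ζ}.
Period 2, room 6: eliminating its period and room leaves {γ}.
Period 3, room 1: eliminating its period and room leaves {γ, ε}.
Period 3, room 5: eliminating its period and room leaves {γ, ε}.
Period 3, room 6: eliminating its period and room leaves {γ, δ}.
Period 4, room 1: eliminating its period and room leaves {γ, ε}.
Period 4, room 5: eliminating its period and room leaves {γ, ε}.
Period 4, room 6: eliminating its period and room leaves {β, γ}.
Period 6, room 1: eliminating its period and room leaves {α, ζ}.
Period 6, room 5: eliminating its period and room leaves {α, ζ}.
Enumerating the assignments across these blanks that avoid any period or room repeat gives 4 completions.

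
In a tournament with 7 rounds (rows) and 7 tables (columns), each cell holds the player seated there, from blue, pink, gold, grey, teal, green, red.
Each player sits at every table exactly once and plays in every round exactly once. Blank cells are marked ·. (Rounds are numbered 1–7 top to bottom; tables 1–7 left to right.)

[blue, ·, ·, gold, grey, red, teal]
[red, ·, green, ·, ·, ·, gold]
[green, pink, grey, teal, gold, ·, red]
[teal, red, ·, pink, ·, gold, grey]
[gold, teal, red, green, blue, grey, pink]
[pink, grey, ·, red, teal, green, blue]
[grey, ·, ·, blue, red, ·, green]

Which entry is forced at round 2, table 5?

Round 2 already has {gold, green, red} and table 5 already has {blue, gold, grey, teal, red}, so round 2, table 5 must be pink.

pink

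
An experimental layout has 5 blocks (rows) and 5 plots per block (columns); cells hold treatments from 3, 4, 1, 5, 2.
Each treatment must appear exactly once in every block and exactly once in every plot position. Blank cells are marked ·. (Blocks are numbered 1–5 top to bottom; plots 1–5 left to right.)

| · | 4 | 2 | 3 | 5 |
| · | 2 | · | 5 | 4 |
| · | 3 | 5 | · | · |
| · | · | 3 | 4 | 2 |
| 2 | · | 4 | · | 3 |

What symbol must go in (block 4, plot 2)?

Block 1, plot 1: block 1 has {3, 4, 5, 2} and plot 1 has {2}, leaving only 1.
Block 2, plot 1: block 2 has {4, 5, 2} and plot 1 has {1, 2}, leaving only 3.
Block 2, plot 3: block 2 has {3, 4, 5, 2} and plot 3 has {3, 4, 5, 2}, leaving only 1.
Block 3, plot 1: block 3 has {3, 5} and plot 1 has {3, 1, 2}, leaving only 4.
Block 3, plot 5: block 3 has {3, 4, 5} and plot 5 has {3, 4, 5, 2}, leaving only 1.
Block 3, plot 4: block 3 has {3, 4, 1, 5} and plot 4 has {3, 4, 5}, leaving only 2.
Block 4, plot 1: block 4 has {3, 4, 2} and plot 1 has {3, 4, 1, 2}, leaving only 5.
Block 4 already has {3, 4, 5, 2} and plot 2 already has {3, 4, 2}, so block 4, plot 2 must be 1.

1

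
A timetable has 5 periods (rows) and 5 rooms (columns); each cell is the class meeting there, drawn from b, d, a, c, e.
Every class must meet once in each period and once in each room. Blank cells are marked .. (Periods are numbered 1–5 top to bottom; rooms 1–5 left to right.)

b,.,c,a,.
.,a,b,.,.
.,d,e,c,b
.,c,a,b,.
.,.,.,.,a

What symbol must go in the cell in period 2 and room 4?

Period 1, room 2: period 1 has {b, a, c} and room 2 has {d, a, c}, leaving only e.
Period 1, room 5: period 1 has {b, a, c, e} and room 5 has {b, a}, leaving only d.
Period 3, room 1: period 3 has {b, d, c, e} and room 1 has {b}, leaving only a.
Period 4, room 5: period 4 has {b, a, c} and room 5 has {b, d, a}, leaving only e.
Period 2, room 5: period 2 has {b, a} and room 5 has {b, d, a, e}, leaving only c.
Period 4, room 1: period 4 has {b, a, c, e} and room 1 has {b, a}, leaving only d.
Period 2, room 1: period 2 has {b, a, c} and room 1 has {b, d, a}, leaving only e.
Period 2 already has {b, a, c, e} and room 4 already has {b, a, c}, so period 2, room 4 must be d.

d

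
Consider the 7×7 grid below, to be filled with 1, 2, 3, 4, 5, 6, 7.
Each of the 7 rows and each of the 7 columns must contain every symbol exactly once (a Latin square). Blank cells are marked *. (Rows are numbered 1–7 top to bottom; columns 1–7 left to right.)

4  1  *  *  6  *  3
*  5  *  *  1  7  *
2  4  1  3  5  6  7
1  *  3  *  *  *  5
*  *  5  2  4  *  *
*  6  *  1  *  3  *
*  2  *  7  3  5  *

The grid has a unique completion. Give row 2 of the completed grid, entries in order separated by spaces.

3 5 6 4 1 7 2

Row 1, column 4: row 1 has {1, 3, 4, 6} and column 4 has {1, 2, 3, 7}, leaving only 5.
Row 1, column 6: row 1 has {1, 3, 4, 5, 6} and column 6 has {3, 5, 6, 7}, leaving only 2.
Row 1, column 3: row 1 has {1, 2, 3, 4, 5, 6} and column 3 has {1, 3, 5}, leaving only 7.
Row 4, column 2: row 4 has {1, 3, 5} and column 2 has {1, 2, 4, 5, 6}, leaving only 7.
Row 4, column 5: row 4 has {1, 3, 5, 7} and column 5 has {1, 3, 4, 5, 6}, leaving only 2.
Row 4, column 6: row 4 has {1, 2, 3, 5, 7} and column 6 has {2, 3, 5, 6, 7}, leaving only 4.
Row 4, column 4: row 4 has {1, 2, 3, 4, 5, 7} and column 4 has {1, 2, 3, 5, 7}, leaving only 6.
Row 2, column 4: row 2 has {1, 5, 7} and column 4 has {1, 2, 3, 5, 6, 7}, leaving only 4.
Row 5, column 2: row 5 has {2, 4, 5} and column 2 has {1, 2, 4, 5, 6, 7}, leaving only 3.
Row 5, column 6: row 5 has {2, 3, 4, 5} and column 6 has {2, 3, 4, 5, 6, 7}, leaving only 1.
Row 5, column 7: row 5 has {1, 2, 3, 4, 5} and column 7 has {3, 5, 7}, leaving only 6.
Row 2, column 7: row 2 has {1, 4, 5, 7} and column 7 has {3, 5, 6, 7}, leaving only 2.
Row 2, column 3: row 2 has {1, 2, 4, 5, 7} and column 3 has {1, 3, 5, 7}, leaving only 6.
Row 2, column 1: row 2 has {1, 2, 4, 5, 6, 7} and column 1 has {1, 2, 4}, leaving only 3.
So row 2 reads: 3 5 6 4 1 7 2.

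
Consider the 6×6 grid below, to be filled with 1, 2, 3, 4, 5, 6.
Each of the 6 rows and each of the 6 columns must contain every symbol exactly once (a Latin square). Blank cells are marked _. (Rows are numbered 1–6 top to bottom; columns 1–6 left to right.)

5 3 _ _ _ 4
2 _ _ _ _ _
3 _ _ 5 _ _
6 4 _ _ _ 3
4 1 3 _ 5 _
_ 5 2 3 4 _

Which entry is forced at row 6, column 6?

6

Row 2, column 2: row 2 has {2} and column 2 has {1, 3, 4, 5}, leaving only 6.
Row 3, column 2: row 3 has {3, 5} and column 2 has {1, 3, 4, 5, 6}, leaving only 2.
Row 6, column 1: row 6 has {2, 3, 4, 5} and column 1 has {2, 3, 4, 5, 6}, leaving only 1.
Row 6 already has {1, 2, 3, 4, 5} and column 6 already has {3, 4}, so row 6, column 6 must be 6.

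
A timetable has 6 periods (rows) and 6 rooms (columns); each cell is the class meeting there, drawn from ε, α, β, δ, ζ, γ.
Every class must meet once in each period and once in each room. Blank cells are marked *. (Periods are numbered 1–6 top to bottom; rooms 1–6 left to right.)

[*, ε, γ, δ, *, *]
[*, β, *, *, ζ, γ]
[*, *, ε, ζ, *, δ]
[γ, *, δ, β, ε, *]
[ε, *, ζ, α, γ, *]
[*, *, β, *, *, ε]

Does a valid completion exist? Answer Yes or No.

Yes

No period or room among the givens repeats a symbol, and propagating forced cells runs into no contradiction.
One valid completion exists (for instance, β ε γ δ α ζ / δ β α ε ζ γ / α γ ε ζ β δ / γ ζ δ β ε α / ε δ ζ α γ β / ζ α β γ δ ε).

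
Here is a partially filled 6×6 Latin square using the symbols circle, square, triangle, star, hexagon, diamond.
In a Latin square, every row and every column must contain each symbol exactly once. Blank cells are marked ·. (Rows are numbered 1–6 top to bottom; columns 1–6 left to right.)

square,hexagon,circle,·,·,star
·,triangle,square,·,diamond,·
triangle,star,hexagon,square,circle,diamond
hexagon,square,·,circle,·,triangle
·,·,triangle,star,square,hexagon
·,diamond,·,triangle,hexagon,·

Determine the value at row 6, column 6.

square

Row 1, column 4: row 1 has {circle, square, star, hexagon} and column 4 has {circle, square, triangle, star}, leaving only diamond.
Row 1, column 5: row 1 has {circle, square, star, hexagon, diamond} and column 5 has {circle, square, hexagon, diamond}, leaving only triangle.
Row 2, column 4: row 2 has {square, triangle, diamond} and column 4 has {circle, square, triangle, star, diamond}, leaving only hexagon.
Row 2, column 6: row 2 has {square, triangle, hexagon, diamond} and column 6 has {triangle, star, hexagon, diamond}, leaving only circle.
Row 6 already has {triangle, hexagon, diamond} and column 6 already has {circle, triangle, star, hexagon, diamond}, so row 6, column 6 must be square.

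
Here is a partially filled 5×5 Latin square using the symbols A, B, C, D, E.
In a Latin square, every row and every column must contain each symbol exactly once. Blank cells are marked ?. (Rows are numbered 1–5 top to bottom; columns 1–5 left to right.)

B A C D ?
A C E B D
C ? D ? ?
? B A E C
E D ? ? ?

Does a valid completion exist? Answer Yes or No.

No row or column among the givens repeats a symbol, and propagating forced cells runs into no contradiction.
One valid completion exists (for instance, B A C D E / A C E B D / C E D A B / D B A E C / E D B C A).

Yes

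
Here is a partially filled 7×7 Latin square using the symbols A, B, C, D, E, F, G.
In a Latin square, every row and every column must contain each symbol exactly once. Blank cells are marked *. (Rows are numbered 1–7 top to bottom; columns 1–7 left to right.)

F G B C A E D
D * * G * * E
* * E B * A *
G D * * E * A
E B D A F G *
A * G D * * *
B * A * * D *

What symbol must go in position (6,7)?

B

Row 3, column 1: row 3 has {A, B, E} and column 1 has {A, B, D, E, F, G}, leaving only C.
Row 3, column 2: row 3 has {A, B, C, E} and column 2 has {B, D, G}, leaving only F.
Row 3, column 7: row 3 has {A, B, C, E, F} and column 7 has {A, D, E}, leaving only G.
Row 3, column 5: row 3 has {A, B, C, E, F, G} and column 5 has {A, E, F}, leaving only D.
Row 4, column 4: row 4 has {A, D, E, G} and column 4 has {A, B, C, D, G}, leaving only F.
Row 4, column 3: row 4 has {A, D, E, F, G} and column 3 has {A, B, D, E, G}, leaving only C.
Row 2, column 3: row 2 has {D, E, G} and column 3 has {A, B, C, D, E, G}, leaving only F.
Row 4, column 6: row 4 has {A, C, D, E, F, G} and column 6 has {A, D, E, G}, leaving only B.
Row 2, column 6: row 2 has {D, E, F, G} and column 6 has {A, B, D, E, G}, leaving only C.
Row 2, column 2: row 2 has {C, D, E, F, G} and column 2 has {B, D, F, G}, leaving only A.
Row 2, column 5: row 2 has {A, C, D, E, F, G} and column 5 has {A, D, E, F}, leaving only B.
Row 5, column 7: row 5 has {A, B, D, E, F, G} and column 7 has {A, D, E, G}, leaving only C.
Row 6, column 5: row 6 has {A, D, G} and column 5 has {A, B, D, E, F}, leaving only C.
Row 6, column 2: row 6 has {A, C, D, G} and column 2 has {A, B, D, F, G}, leaving only E.
Row 6, column 6: row 6 has {A, C, D, E, G} and column 6 has {A, B, C, D, E, G}, leaving only F.
Row 6 already has {A, C, D, E, F, G} and column 7 already has {A, C, D, E, G}, so row 6, column 7 must be B.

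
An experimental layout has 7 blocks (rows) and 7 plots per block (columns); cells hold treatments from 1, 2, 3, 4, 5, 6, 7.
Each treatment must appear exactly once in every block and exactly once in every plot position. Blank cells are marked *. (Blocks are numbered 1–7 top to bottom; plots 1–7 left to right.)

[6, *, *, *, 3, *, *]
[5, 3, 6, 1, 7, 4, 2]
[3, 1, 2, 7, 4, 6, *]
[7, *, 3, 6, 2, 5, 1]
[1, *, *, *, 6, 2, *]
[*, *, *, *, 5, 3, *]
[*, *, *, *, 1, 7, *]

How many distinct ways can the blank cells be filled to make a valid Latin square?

8

Block 1, plot 2: eliminating its block and plot leaves {2, 4, 5, 7}.
Block 1, plot 3: eliminating its block and plot leaves {1, 4, 5, 7}.
Block 1, plot 4: eliminating its block and plot leaves {2, 4, 5}.
Block 1, plot 6: eliminating its block and plot leaves {1}.
Block 1, plot 7: eliminating its block and plot leaves {4, 5, 7}.
Block 3, plot 7: eliminating its block and plot leaves {5}.
Block 4, plot 2: eliminating its block and plot leaves {4}.
Block 5, plot 2: eliminating its block and plot leaves {4, 5, 7}.
Block 5, plot 3: eliminating its block and plot leaves {4, 5, 7}.
Block 5, plot 4: eliminating its block and plot leaves {3, 4, 5}.
Block 5, plot 7: eliminating its block and plot leaves {3, 4, 5, 7}.
Block 6, plot 1: eliminating its block and plot leaves {2, 4}.
Block 6, plot 2: eliminating its block and plot leaves {2, 4, 6, 7}.
Block 6, plot 3: eliminating its block and plot leaves {1, 4, 7}.
Block 6, plot 4: eliminating its block and plot leaves {2, 4}.
Block 6, plot 7: eliminating its block and plot leaves {4, 6, 7}.
Block 7, plot 1: eliminating its block and plot leaves {2, 4}.
Block 7, plot 2: eliminating its block and plot leaves {2, 4, 5, 6}.
Block 7, plot 3: eliminating its block and plot leaves {4, 5}.
Block 7, plot 4: eliminating its block and plot leaves {2, 3, 4, 5}.
Block 7, plot 7: eliminating its block and plot leaves {3, 4, 5, 6}.
Enumerating the assignments across these blanks that avoid any block or plot repeat gives 8 completions.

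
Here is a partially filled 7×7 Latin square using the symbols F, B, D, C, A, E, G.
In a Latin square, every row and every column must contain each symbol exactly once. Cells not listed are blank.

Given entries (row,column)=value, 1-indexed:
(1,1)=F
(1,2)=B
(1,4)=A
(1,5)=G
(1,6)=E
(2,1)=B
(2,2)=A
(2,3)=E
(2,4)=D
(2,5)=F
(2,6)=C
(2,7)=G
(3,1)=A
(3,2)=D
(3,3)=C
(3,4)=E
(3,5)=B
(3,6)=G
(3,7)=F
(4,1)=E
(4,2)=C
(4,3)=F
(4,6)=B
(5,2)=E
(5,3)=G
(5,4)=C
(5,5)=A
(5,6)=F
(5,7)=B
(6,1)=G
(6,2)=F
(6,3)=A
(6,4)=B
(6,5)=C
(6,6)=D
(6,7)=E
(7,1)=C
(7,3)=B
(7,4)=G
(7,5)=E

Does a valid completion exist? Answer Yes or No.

Row 4, column 4: row 4 together with column 4 already contain {F, B, D, C, A, E, G} — every symbol — so nothing can go there. The grid has no valid completion.

No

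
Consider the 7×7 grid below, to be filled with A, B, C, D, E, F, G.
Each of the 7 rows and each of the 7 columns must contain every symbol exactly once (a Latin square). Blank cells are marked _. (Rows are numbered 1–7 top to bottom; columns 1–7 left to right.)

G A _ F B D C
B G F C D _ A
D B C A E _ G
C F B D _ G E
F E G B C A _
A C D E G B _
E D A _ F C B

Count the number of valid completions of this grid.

Row 1, column 3: eliminating its row and column leaves {E}.
Row 2, column 6: eliminating its row and column leaves {E}.
Row 3, column 6: eliminating its row and column leaves {F}.
Row 4, column 5: eliminating its row and column leaves {A}.
Row 5, column 7: eliminating its row and column leaves {D}.
Row 6, column 7: eliminating its row and column leaves {F}.
Row 7, column 4: eliminating its row and column leaves {G}.
Only one assignment across all blanks avoids any row or column repeat, giving 1 completion.

1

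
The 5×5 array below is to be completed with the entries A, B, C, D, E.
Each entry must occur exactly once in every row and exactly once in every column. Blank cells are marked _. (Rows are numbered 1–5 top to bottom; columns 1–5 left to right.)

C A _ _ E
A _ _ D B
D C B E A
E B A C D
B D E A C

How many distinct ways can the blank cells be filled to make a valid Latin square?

1

Row 1, column 3: eliminating its row and column leaves {D}.
Row 1, column 4: eliminating its row and column leaves {B}.
Row 2, column 2: eliminating its row and column leaves {E}.
Row 2, column 3: eliminating its row and column leaves {C}.
Only one assignment across all blanks avoids any row or column repeat, giving 1 completion.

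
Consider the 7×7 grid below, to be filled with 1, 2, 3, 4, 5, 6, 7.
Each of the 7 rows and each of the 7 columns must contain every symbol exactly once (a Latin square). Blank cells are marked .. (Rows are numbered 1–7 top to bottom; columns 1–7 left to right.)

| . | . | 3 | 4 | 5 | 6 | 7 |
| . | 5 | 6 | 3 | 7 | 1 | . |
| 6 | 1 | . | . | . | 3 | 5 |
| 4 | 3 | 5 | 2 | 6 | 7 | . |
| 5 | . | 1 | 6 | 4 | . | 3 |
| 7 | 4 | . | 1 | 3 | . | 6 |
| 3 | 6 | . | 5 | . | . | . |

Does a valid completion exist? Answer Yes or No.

No row or column among the givens repeats a symbol, and propagating forced cells runs into no contradiction.
One valid completion exists (for instance, 1 2 3 4 5 6 7 / 2 5 6 3 7 1 4 / 6 1 4 7 2 3 5 / 4 3 5 2 6 7 1 / 5 7 1 6 4 2 3 / 7 4 2 1 3 5 6 / 3 6 7 5 1 4 2).

Yes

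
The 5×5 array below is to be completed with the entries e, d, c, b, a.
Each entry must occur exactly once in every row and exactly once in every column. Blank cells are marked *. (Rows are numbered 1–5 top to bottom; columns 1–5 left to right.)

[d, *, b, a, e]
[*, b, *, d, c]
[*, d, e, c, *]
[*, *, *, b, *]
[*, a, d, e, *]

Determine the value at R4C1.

Row 1, column 2: row 1 has {e, d, b, a} and column 2 has {d, b, a}, leaving only c.
Row 2, column 3: row 2 has {d, c, b} and column 3 has {e, d, b}, leaving only a.
Row 2, column 1: row 2 has {d, c, b, a} and column 1 has {d}, leaving only e.
Row 4, column 2: row 4 has {b} and column 2 has {d, c, b, a}, leaving only e.
Row 4, column 3: row 4 has {e, b} and column 3 has {e, d, b, a}, leaving only c.
Row 4 already has {e, c, b} and column 1 already has {e, d}, so row 4, column 1 must be a.

a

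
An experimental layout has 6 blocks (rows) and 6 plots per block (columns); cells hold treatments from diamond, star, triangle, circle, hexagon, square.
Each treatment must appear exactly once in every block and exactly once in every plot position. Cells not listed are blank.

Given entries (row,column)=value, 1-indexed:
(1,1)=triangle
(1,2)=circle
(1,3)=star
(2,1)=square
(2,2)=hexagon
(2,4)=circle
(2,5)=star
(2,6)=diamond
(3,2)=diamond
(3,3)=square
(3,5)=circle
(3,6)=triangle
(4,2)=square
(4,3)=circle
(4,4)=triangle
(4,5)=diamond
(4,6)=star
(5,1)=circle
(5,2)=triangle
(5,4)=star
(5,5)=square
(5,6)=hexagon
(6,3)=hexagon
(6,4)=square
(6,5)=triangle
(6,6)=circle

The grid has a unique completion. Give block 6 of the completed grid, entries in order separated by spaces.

Block 6, plot 2: block 6 has {triangle, circle, hexagon, square} and plot 2 has {diamond, triangle, circle, hexagon, square}, leaving only star.
Block 6, plot 1: block 6 has {star, triangle, circle, hexagon, square} and plot 1 has {triangle, circle, square}, leaving only diamond.
So block 6 reads: diamond star hexagon square triangle circle.

diamond star hexagon square triangle circle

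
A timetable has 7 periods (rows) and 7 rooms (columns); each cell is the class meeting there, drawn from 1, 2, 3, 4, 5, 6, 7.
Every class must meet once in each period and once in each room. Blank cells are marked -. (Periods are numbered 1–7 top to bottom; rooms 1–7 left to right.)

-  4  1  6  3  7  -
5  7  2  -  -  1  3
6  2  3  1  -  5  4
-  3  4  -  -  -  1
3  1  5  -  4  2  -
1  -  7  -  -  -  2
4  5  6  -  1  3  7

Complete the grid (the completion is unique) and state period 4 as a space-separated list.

Period 4, room 6: period 4 has {1, 3, 4} and room 6 has {1, 2, 3, 5, 7}, leaving only 6.
Period 1, room 1: period 1 has {1, 3, 4, 6, 7} and room 1 has {1, 3, 4, 5, 6}, leaving only 2.
Period 4, room 1: period 4 has {1, 3, 4, 6} and room 1 has {1, 2, 3, 4, 5, 6}, leaving only 7.
Period 1, room 7: period 1 has {1, 2, 3, 4, 6, 7} and room 7 has {1, 2, 3, 4, 7}, leaving only 5.
Period 2, room 4: period 2 has {1, 2, 3, 5, 7} and room 4 has {1, 6}, leaving only 4.
Period 2, room 5: period 2 has {1, 2, 3, 4, 5, 7} and room 5 has {1, 3, 4}, leaving only 6.
Period 3, room 5: period 3 has {1, 2, 3, 4, 5, 6} and room 5 has {1, 3, 4, 6}, leaving only 7.
Period 5, room 4: period 5 has {1, 2, 3, 4, 5} and room 4 has {1, 4, 6}, leaving only 7.
Period 5, room 7: period 5 has {1, 2, 3, 4, 5, 7} and room 7 has {1, 2, 3, 4, 5, 7}, leaving only 6.
Period 6, room 2: period 6 has {1, 2, 7} and room 2 has {1, 2, 3, 4, 5, 7}, leaving only 6.
Period 6, room 5: period 6 has {1, 2, 6, 7} and room 5 has {1, 3, 4, 6, 7}, leaving only 5.
Period 4, room 5: period 4 has {1, 3, 4, 6, 7} and room 5 has {1, 3, 4, 5, 6, 7}, leaving only 2.
Period 4, room 4: period 4 has {1, 2, 3, 4, 6, 7} and room 4 has {1, 4, 6, 7}, leaving only 5.
So period 4 reads: 7 3 4 5 2 6 1.

7 3 4 5 2 6 1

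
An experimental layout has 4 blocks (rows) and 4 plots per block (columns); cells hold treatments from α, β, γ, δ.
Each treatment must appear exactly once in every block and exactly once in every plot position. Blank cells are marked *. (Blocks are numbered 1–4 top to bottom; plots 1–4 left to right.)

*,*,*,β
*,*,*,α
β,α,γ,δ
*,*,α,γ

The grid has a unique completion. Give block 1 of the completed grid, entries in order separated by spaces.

Block 1, plot 3: block 1 has {β} and plot 3 has {α, γ}, leaving only δ.
Block 1, plot 2: block 1 has {β, δ} and plot 2 has {α}, leaving only γ.
Block 1, plot 1: block 1 has {β, γ, δ} and plot 1 has {β}, leaving only α.
So block 1 reads: α γ δ β.

α γ δ β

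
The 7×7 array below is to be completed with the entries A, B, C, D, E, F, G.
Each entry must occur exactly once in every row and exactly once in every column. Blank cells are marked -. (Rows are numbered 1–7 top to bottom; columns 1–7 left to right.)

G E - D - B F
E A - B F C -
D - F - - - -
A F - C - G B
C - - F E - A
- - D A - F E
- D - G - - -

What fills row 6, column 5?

Row 2, column 3: row 2 has {A, B, C, E, F} and column 3 has {D, F}, leaving only G.
Row 2, column 7: row 2 has {A, B, C, E, F, G} and column 7 has {A, B, E, F}, leaving only D.
Row 3, column 4: row 3 has {D, F} and column 4 has {A, B, C, D, F, G}, leaving only E.
Row 3, column 6: row 3 has {D, E, F} and column 6 has {B, C, F, G}, leaving only A.
Row 4, column 3: row 4 has {A, B, C, F, G} and column 3 has {D, F, G}, leaving only E.
Row 4, column 5: row 4 has {A, B, C, E, F, G} and column 5 has {E, F}, leaving only D.
Row 5, column 3: row 5 has {A, C, E, F} and column 3 has {D, E, F, G}, leaving only B.
Row 5, column 2: row 5 has {A, B, C, E, F} and column 2 has {A, D, E, F}, leaving only G.
Row 5, column 6: row 5 has {A, B, C, E, F, G} and column 6 has {A, B, C, F, G}, leaving only D.
Row 6, column 1: row 6 has {A, D, E, F} and column 1 has {A, C, D, E, G}, leaving only B.
Row 6, column 2: row 6 has {A, B, D, E, F} and column 2 has {A, D, E, F, G}, leaving only C.
Row 6 already has {A, B, C, D, E, F} and column 5 already has {D, E, F}, so row 6, column 5 must be G.

G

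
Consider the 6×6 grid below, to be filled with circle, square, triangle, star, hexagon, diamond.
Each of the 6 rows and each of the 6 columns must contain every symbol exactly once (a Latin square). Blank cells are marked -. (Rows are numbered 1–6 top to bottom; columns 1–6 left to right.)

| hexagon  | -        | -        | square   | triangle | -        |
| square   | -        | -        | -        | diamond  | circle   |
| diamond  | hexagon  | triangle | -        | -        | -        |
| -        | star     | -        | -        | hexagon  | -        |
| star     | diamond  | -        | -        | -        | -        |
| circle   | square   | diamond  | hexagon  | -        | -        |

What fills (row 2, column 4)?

star

Row 1, column 2: row 1 has {square, triangle, hexagon} and column 2 has {square, star, hexagon, diamond}, leaving only circle.
Row 1, column 3: row 1 has {circle, square, triangle, hexagon} and column 3 has {triangle, diamond}, leaving only star.
Row 1, column 6: row 1 has {circle, square, triangle, star, hexagon} and column 6 has {circle}, leaving only diamond.
Row 2, column 2: row 2 has {circle, square, diamond} and column 2 has {circle, square, star, hexagon, diamond}, leaving only triangle.
Row 2 already has {circle, square, triangle, diamond} and column 4 already has {square, hexagon}, so row 2, column 4 must be star.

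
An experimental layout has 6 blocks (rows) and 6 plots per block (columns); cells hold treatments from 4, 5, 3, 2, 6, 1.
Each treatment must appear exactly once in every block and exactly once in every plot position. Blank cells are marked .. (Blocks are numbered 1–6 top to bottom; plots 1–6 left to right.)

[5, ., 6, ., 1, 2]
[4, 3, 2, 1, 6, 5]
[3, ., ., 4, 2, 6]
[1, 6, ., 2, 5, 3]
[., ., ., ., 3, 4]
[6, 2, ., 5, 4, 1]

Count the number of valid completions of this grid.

2

Block 1, plot 2: eliminating its block and plot leaves {4}.
Block 1, plot 4: eliminating its block and plot leaves {3}.
Block 3, plot 2: eliminating its block and plot leaves {5, 1}.
Block 3, plot 3: eliminating its block and plot leaves {5, 1}.
Block 4, plot 3: eliminating its block and plot leaves {4}.
Block 5, plot 1: eliminating its block and plot leaves {2}.
Block 5, plot 2: eliminating its block and plot leaves {5, 1}.
Block 5, plot 3: eliminating its block and plot leaves {5, 1}.
Block 5, plot 4: eliminating its block and plot leaves {6}.
Block 6, plot 3: eliminating its block and plot leaves {3}.
Enumerating the assignments across these blanks that avoid any block or plot repeat gives 2 completions.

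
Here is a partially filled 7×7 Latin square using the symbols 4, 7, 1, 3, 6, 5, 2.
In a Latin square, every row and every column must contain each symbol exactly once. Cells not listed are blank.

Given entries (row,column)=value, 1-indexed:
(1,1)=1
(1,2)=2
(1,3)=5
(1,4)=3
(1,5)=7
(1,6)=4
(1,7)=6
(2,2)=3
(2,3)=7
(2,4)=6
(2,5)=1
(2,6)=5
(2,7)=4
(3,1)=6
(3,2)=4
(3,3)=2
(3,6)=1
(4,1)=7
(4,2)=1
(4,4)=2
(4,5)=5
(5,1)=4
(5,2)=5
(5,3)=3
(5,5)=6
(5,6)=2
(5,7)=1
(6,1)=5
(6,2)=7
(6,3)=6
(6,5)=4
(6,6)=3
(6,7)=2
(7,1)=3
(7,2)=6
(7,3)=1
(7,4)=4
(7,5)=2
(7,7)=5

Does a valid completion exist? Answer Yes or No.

Yes

No row or column among the givens repeats a symbol, and propagating forced cells runs into no contradiction.
One valid completion exists (for instance, 1 2 5 3 7 4 6 / 2 3 7 6 1 5 4 / 6 4 2 5 3 1 7 / 7 1 4 2 5 6 3 / 4 5 3 7 6 2 1 / 5 7 6 1 4 3 2 / 3 6 1 4 2 7 5).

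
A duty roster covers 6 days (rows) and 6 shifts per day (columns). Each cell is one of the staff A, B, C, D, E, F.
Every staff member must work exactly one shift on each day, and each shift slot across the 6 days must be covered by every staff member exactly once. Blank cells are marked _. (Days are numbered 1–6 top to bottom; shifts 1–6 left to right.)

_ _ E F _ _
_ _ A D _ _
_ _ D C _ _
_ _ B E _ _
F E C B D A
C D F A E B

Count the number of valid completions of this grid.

Day 1, shift 1: eliminating its day and shift leaves {A, B, D}.
Day 1, shift 2: eliminating its day and shift leaves {A, B, C}.
Day 1, shift 5: eliminating its day and shift leaves {A, B, C}.
Day 1, shift 6: eliminating its day and shift leaves {C, D}.
Day 2, shift 1: eliminating its day and shift leaves {B, E}.
Day 2, shift 2: eliminating its day and shift leaves {B, C, F}.
Day 2, shift 5: eliminating its day and shift leaves {B, C, F}.
Day 2, shift 6: eliminating its day and shift leaves {C, E, F}.
Day 3, shift 1: eliminating its day and shift leaves {A, B, E}.
Day 3, shift 2: eliminating its day and shift leaves {A, B, F}.
Day 3, shift 5: eliminating its day and shift leaves {A, B, F}.
Day 3, shift 6: eliminating its day and shift leaves {E, F}.
Day 4, shift 1: eliminating its day and shift leaves {A, D}.
Day 4, shift 2: eliminating its day and shift leaves {A, C, F}.
Day 4, shift 5: eliminating its day and shift leaves {A, C, F}.
Day 4, shift 6: eliminating its day and shift leaves {C, D, F}.
Enumerating the assignments across these blanks that avoid any day or shift repeat gives 20 completions.

20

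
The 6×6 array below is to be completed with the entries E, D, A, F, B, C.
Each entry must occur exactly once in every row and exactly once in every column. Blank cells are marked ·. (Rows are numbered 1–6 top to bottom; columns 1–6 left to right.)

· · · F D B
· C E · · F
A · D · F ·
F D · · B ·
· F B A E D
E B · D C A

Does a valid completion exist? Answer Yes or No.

No

Row 1, column 1: row 1 has {D, F, B} and column 1 has {E, A, F}, so it must be C.
Now row 5, column 1: row 5 together with column 1 already contain {E, D, A, F, B, C} — every symbol — so nothing can go there. The grid has no valid completion.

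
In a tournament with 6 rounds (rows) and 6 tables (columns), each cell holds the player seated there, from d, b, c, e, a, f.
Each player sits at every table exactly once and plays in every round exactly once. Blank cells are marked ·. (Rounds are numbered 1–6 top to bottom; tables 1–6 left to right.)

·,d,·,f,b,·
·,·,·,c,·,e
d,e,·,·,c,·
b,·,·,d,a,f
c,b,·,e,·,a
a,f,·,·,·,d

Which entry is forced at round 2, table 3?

b

Round 1, table 1: round 1 has {d, b, f} and table 1 has {d, b, c, a}, leaving only e.
Round 1, table 6: round 1 has {d, b, e, f} and table 6 has {d, e, a, f}, leaving only c.
Round 1, table 3: round 1 has {d, b, c, e, f} and table 3 has {}, leaving only a.
Round 2, table 1: round 2 has {c, e} and table 1 has {d, b, c, e, a}, leaving only f.
Round 2, table 2: round 2 has {c, e, f} and table 2 has {d, b, e, f}, leaving only a.
Round 2, table 5: round 2 has {c, e, a, f} and table 5 has {b, c, a}, leaving only d.
Round 2 already has {d, c, e, a, f} and table 3 already has {a}, so round 2, table 3 must be b.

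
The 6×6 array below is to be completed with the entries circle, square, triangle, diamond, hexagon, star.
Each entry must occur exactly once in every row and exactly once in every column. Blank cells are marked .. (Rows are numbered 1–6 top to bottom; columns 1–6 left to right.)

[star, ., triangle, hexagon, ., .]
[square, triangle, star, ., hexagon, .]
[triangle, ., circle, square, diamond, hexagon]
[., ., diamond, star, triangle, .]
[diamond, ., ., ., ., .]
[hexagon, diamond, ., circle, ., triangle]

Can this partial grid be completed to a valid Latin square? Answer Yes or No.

No row or column among the givens repeats a symbol, and propagating forced cells runs into no contradiction.
One valid completion exists (for instance, star circle triangle hexagon square diamond / square triangle star diamond hexagon circle / triangle star circle square diamond hexagon / circle hexagon diamond star triangle square / diamond square hexagon triangle circle star / hexagon diamond square circle star triangle).

Yes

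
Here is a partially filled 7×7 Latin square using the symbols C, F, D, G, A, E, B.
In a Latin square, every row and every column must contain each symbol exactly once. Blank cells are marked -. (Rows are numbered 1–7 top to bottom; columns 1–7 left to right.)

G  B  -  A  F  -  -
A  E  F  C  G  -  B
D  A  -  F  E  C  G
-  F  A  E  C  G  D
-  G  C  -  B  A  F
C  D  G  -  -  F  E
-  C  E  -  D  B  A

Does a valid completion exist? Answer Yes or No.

No row or column among the givens repeats a symbol, and propagating forced cells runs into no contradiction.
One valid completion exists (for instance, G B D A F E C / A E F C G D B / D A B F E C G / B F A E C G D / E G C D B A F / C D G B A F E / F C E G D B A).

Yes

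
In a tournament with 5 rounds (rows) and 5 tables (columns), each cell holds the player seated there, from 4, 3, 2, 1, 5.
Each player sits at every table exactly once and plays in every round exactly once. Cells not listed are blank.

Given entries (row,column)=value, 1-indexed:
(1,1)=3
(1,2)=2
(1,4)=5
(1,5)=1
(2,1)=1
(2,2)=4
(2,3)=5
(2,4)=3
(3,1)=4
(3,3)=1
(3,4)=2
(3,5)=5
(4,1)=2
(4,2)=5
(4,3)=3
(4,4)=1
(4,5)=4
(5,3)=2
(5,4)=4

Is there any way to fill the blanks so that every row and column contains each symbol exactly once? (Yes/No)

Yes

No round or table among the givens repeats a symbol, and propagating forced cells runs into no contradiction.
One valid completion exists (for instance, 3 2 4 5 1 / 1 4 5 3 2 / 4 3 1 2 5 / 2 5 3 1 4 / 5 1 2 4 3).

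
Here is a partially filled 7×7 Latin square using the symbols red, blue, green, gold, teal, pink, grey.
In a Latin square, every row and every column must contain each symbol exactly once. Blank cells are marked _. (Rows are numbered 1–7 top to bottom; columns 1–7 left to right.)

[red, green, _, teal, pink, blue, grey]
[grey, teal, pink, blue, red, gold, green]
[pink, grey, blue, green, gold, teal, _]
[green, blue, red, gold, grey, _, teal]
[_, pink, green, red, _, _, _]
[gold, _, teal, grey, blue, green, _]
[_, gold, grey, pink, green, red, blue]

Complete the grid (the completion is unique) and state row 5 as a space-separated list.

blue pink green red teal grey gold

Row 5, column 5: row 5 has {red, green, pink} and column 5 has {red, blue, green, gold, pink, grey}, leaving only teal.
Row 5, column 1: row 5 has {red, green, teal, pink} and column 1 has {red, green, gold, pink, grey}, leaving only blue.
Row 5, column 6: row 5 has {red, blue, green, teal, pink} and column 6 has {red, blue, green, gold, teal}, leaving only grey.
Row 5, column 7: row 5 has {red, blue, green, teal, pink, grey} and column 7 has {blue, green, teal, grey}, leaving only gold.
So row 5 reads: blue pink green red teal grey gold.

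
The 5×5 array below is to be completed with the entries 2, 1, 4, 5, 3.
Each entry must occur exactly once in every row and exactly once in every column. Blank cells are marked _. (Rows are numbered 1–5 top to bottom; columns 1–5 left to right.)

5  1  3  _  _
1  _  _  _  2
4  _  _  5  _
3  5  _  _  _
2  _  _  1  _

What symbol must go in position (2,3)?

Row 1, column 5: row 1 has {1, 5, 3} and column 5 has {2}, leaving only 4.
Row 1, column 4: row 1 has {1, 4, 5, 3} and column 4 has {1, 5}, leaving only 2.
Row 4, column 4: row 4 has {5, 3} and column 4 has {2, 1, 5}, leaving only 4.
Row 2, column 4: row 2 has {2, 1} and column 4 has {2, 1, 4, 5}, leaving only 3.
Row 2, column 2: row 2 has {2, 1, 3} and column 2 has {1, 5}, leaving only 4.
Row 2 already has {2, 1, 4, 3} and column 3 already has {3}, so row 2, column 3 must be 5.

5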